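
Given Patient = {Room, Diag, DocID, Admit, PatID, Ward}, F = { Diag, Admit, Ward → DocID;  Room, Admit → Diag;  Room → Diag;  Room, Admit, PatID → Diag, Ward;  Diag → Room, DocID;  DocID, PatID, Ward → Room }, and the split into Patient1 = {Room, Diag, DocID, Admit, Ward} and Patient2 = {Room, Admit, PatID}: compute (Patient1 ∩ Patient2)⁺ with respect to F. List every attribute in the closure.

Room, Diag, DocID, Admit

Patient1 ∩ Patient2 = {Room, Admit}.
Room, Admit → Diag applies, adding Diag
Diag → Room, DocID applies, adding DocID
Closure: {Room, Diag, DocID, Admit}.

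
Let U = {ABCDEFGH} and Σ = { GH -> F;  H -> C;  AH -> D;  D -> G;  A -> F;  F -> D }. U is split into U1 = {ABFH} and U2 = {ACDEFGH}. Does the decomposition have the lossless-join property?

No

Common attributes: U1 ∩ U2 = {AFH}.
Closure of {AFH}: H → C applies, adding C; AH → D applies, adding D; D → G applies, adding G. So (AFH)⁺ = {ACDFGH}.
The closure contains neither all of U1 = {ABFH} nor all of U2 = {ACDEFGH}, so the common attributes are not a superkey of either fragment. The join is lossy.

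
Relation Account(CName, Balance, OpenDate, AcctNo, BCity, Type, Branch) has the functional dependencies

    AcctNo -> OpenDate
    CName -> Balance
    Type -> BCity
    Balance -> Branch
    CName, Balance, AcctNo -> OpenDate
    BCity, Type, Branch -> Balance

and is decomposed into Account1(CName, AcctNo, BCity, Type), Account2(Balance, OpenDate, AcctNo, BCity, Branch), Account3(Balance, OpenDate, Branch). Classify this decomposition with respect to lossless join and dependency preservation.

Lossless test (chase): Rows 1 and 2 agree on AcctNo; apply AcctNo→OpenDate and equate their OpenDate entries. No row becomes fully distinguished — the join is lossy.
Dependency preservation: the restricted closure of {CName} across the fragments never reaches {Balance}, so CName → Balance cannot be enforced without a join — not preserved.

lossy and not dependency-preserving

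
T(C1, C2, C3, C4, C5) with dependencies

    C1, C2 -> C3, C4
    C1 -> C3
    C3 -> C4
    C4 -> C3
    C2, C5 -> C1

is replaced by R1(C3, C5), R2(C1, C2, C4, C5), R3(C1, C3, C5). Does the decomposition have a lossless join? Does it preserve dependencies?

Lossless test (chase): Rows 2 and 3 agree on C1; apply C1→C3 and equate their C3 entries. Rows 1 and 2 agree on C3; apply C3→C4 and equate their C4 entries. Rows 1 and 3 agree on C3; apply C3→C4 and equate their C4 entries. Row 2 is now all distinguished symbols — the join is lossless.
Dependency preservation: the restricted closure of {C3} across the fragments never reaches {C4}, so C3 → C4 cannot be enforced without a join — not preserved.

lossless but not dependency-preserving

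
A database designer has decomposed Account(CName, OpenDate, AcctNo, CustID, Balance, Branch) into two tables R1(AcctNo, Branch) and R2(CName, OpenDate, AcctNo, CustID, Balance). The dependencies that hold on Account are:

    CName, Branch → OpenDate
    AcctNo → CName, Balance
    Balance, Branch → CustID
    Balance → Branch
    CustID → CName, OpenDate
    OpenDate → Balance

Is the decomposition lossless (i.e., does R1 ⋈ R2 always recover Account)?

Common attributes: R1 ∩ R2 = {AcctNo}.
Closure of {AcctNo}: AcctNo → CName, Balance applies, adding CName, Balance; Balance → Branch applies, adding Branch; CName, Branch → OpenDate applies, adding OpenDate; Balance, Branch → CustID applies, adding CustID. So (AcctNo)⁺ = {CName, OpenDate, AcctNo, CustID, Balance, Branch}.
This closure contains every attribute of R1, so R1 ∩ R2 → R1. The join is lossless.

Yes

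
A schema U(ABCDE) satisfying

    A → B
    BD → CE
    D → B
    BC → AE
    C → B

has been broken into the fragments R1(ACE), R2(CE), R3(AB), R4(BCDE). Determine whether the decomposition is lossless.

Yes

Chase test. Columns are ABCDE; row i has aⱼ where attribute j ∈ Ri, else bᵢⱼ.
Initial tableau (one row per fragment):
  row 1: a1 b12 a3 b14 a5
  row 2: b21 b22 a3 b24 a5
  row 3: a1 a2 b33 b34 b35
  row 4: b41 a2 a3 a4 a5
Rows 1 and 3 agree on A; apply A→B and equate their B entries.
Rows 1 and 4 agree on BC; apply BC→AE and equate their AE entries.
Rows 1 and 2 agree on C; apply C→B and equate their B entries.
Rows 1 and 2 agree on BC; apply BC→AE and equate their AE entries.
Row 4 is now all distinguished symbols — the join is lossless.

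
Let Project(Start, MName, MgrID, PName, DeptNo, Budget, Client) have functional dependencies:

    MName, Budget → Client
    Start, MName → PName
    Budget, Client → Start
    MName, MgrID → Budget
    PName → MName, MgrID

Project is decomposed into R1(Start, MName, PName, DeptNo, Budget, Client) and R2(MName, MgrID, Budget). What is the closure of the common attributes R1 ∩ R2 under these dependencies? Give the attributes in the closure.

Start, MName, MgrID, PName, Budget, Client

R1 ∩ R2 = {MName, Budget}.
MName, Budget → Client applies, adding Client
Budget, Client → Start applies, adding Start
Start, MName → PName applies, adding PName
PName → MName, MgrID applies, adding MgrID
Closure: {Start, MName, MgrID, PName, Budget, Client}.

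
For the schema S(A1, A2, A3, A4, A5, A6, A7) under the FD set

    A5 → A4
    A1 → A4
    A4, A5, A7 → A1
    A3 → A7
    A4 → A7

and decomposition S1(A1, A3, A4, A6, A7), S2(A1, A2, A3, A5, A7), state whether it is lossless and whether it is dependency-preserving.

lossy but dependency-preserving

Lossless test: (A1, A3, A7)⁺ = {A1, A3, A4, A7}, which is a superkey of neither fragment — lossy.
Dependency preservation: A5 → A4; A4, A5, A7 → A1 are not contained in any single fragment, but the restricted closure of each left-hand side across the fragments still reaches the right-hand side; the remaining FDs each lie inside some fragment. All dependencies are preserved.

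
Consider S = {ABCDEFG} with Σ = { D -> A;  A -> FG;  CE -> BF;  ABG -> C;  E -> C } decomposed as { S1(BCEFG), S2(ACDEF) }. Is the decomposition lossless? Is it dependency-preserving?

Lossless test: (CEF)⁺ = {BCEF}, which is a superkey of neither fragment — lossy.
Dependency preservation: the restricted closure of {A} across the fragments never reaches {FG}, so A → FG cannot be enforced without a join — not preserved.

lossy and not dependency-preserving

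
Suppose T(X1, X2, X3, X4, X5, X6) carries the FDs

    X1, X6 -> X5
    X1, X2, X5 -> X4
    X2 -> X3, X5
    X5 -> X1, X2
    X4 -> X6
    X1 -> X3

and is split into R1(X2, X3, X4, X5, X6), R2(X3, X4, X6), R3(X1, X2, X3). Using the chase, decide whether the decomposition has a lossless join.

Chase test. Columns are X1, X2, X3, X4, X5, X6; row i has aⱼ where attribute j ∈ Ri, else bᵢⱼ.
Initial tableau (one row per fragment):
  row 1: b11 a2 a3 a4 a5 a6
  row 2: b21 b22 a3 a4 b25 a6
  row 3: a1 a2 a3 b34 b35 b36
Rows 1 and 3 agree on X2; apply X2→X3, X5 and equate their X3, X5 entries.
Rows 1 and 3 agree on X5; apply X5→X1, X2 and equate their X1, X2 entries.
Rows 1 and 3 agree on X1, X2, X5; apply X1, X2, X5→X4 and equate their X4 entries.
Rows 1 and 3 agree on X4; apply X4→X6 and equate their X6 entries.
Row 1 is now all distinguished symbols — the join is lossless.

Yes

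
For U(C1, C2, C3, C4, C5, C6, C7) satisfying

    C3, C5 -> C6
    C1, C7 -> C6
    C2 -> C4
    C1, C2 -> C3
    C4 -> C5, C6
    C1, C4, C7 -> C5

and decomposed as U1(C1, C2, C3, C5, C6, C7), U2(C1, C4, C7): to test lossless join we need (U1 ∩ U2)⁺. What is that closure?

C1, C6, C7

U1 ∩ U2 = {C1, C7}.
C1, C7 → C6 applies, adding C6
Closure: {C1, C6, C7}.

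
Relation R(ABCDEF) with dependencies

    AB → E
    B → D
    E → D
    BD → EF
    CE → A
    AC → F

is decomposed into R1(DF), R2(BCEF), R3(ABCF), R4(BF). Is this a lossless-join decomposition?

No

Chase test. Columns are ABCDEF; row i has aⱼ where attribute j ∈ Ri, else bᵢⱼ.
Initial tableau (one row per fragment):
  row 1: b11 b12 b13 a4 b15 a6
  row 2: b21 a2 a3 b24 a5 a6
  row 3: a1 a2 a3 b34 b35 a6
  row 4: b41 a2 b43 b44 b45 a6
Rows 2 and 3 agree on B; apply B→D and equate their D entries.
Rows 2 and 4 agree on B; apply B→D and equate their D entries.
Rows 2 and 3 agree on BD; apply BD→EF and equate their EF entries.
Rows 2 and 4 agree on BD; apply BD→EF and equate their EF entries.
Rows 2 and 3 agree on CE; apply CE→A and equate their A entries.
No row becomes fully distinguished — the join is lossy.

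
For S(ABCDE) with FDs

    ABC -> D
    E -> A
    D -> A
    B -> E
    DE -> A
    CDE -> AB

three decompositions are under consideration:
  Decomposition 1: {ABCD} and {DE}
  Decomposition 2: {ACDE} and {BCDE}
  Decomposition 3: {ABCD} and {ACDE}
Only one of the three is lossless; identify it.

Decomposition 2

Decomposition 1: common = {D}, closure = {AD} → lossy.
Decomposition 2: common = {CDE}, closure = {ABCDE} → lossless.
Decomposition 3: common = {ACD}, closure = {ACD} → lossy.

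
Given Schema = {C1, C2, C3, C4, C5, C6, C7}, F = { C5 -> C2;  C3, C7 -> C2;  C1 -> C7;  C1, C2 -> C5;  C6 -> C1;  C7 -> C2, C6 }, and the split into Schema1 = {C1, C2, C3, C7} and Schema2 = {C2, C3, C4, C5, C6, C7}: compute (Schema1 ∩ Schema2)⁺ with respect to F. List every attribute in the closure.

Schema1 ∩ Schema2 = {C2, C3, C7}.
C7 → C2, C6 applies, adding C6
C6 → C1 applies, adding C1
C1, C2 → C5 applies, adding C5
Closure: {C1, C2, C3, C5, C6, C7}.

C1, C2, C3, C5, C6, C7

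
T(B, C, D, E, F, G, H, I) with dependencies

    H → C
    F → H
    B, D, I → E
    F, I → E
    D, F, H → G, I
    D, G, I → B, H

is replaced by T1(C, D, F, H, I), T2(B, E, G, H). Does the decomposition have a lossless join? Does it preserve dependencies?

lossy and not dependency-preserving

Lossless test: (H)⁺ = {C, H}, which is a superkey of neither fragment — lossy.
Dependency preservation: the restricted closure of {B, D, I} across the fragments never reaches {E}, so B, D, I → E cannot be enforced without a join — not preserved.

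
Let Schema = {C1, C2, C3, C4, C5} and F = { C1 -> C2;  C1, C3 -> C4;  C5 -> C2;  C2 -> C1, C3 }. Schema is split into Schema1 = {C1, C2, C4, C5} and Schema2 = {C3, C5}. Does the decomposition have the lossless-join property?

Yes

Common attributes: Schema1 ∩ Schema2 = {C5}.
Closure of {C5}: C5 → C2 applies, adding C2; C2 → C1, C3 applies, adding C1, C3; C1, C3 → C4 applies, adding C4. So (C5)⁺ = {C1, C2, C3, C4, C5}.
This closure contains every attribute of Schema1, so Schema1 ∩ Schema2 → Schema1. The join is lossless.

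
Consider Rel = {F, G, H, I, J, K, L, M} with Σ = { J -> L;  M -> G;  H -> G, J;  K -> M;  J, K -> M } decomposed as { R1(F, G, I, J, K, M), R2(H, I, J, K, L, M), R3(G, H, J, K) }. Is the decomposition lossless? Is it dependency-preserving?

lossy but dependency-preserving

Lossless test (chase): Rows 1 and 2 agree on J; apply J→L and equate their L entries. Rows 1 and 3 agree on J; apply J→L and equate their L entries. Rows 1 and 2 agree on M; apply M→G and equate their G entries. Rows 1 and 3 agree on K; apply K→M and equate their M entries. No row becomes fully distinguished — the join is lossy.
Dependency preservation: every FD's attributes lie within a single fragment, so each can be enforced locally — preserved.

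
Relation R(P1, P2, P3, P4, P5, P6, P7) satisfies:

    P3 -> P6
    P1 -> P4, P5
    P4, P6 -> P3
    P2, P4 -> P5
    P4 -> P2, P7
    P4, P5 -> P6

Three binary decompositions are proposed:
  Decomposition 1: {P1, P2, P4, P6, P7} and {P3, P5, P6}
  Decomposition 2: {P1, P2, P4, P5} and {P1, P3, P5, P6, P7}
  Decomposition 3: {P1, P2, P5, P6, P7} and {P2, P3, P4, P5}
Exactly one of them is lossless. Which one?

Decomposition 1: common = {P6}, closure = {P6} → lossy.
Decomposition 2: common = {P1, P5}, closure = {P1, P2, P3, P4, P5, P6, P7} → lossless.
Decomposition 3: common = {P2, P5}, closure = {P2, P5} → lossy.

Decomposition 2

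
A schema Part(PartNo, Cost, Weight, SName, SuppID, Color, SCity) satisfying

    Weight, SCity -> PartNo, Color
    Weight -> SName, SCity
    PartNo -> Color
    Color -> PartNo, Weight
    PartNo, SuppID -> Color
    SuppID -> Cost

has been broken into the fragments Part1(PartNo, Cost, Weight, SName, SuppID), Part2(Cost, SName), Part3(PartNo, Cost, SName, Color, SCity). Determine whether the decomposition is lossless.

Chase test. Columns are PartNo, Cost, Weight, SName, SuppID, Color, SCity; row i has aⱼ where attribute j ∈ Parti, else bᵢⱼ.
Initial tableau (one row per fragment):
  row 1: a1 a2 a3 a4 a5 b16 b17
  row 2: b21 a2 b23 a4 b25 b26 b27
  row 3: a1 a2 b33 a4 b35 a6 a7
Rows 1 and 3 agree on PartNo; apply PartNo→Color and equate their Color entries.
Rows 1 and 3 agree on Color; apply Color→PartNo, Weight and equate their PartNo, Weight entries.
Rows 1 and 3 agree on Weight; apply Weight→SName, SCity and equate their SName, SCity entries.
Row 1 is now all distinguished symbols — the join is lossless.

Yes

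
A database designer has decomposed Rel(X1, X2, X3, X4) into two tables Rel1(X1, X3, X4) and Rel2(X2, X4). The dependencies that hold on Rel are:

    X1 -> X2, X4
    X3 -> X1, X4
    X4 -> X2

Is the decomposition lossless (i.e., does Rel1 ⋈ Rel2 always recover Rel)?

Common attributes: Rel1 ∩ Rel2 = {X4}.
Closure of {X4}: X4 → X2 applies, adding X2. So (X4)⁺ = {X2, X4}.
This closure contains every attribute of Rel2, so Rel1 ∩ Rel2 → Rel2. The join is lossless.

Yes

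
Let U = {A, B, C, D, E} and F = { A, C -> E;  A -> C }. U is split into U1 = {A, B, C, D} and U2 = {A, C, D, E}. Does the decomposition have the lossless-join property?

Common attributes: U1 ∩ U2 = {A, C, D}.
Closure of {A, C, D}: A, C → E applies, adding E. So (A, C, D)⁺ = {A, C, D, E}.
This closure contains every attribute of U2, so U1 ∩ U2 → U2. The join is lossless.

Yes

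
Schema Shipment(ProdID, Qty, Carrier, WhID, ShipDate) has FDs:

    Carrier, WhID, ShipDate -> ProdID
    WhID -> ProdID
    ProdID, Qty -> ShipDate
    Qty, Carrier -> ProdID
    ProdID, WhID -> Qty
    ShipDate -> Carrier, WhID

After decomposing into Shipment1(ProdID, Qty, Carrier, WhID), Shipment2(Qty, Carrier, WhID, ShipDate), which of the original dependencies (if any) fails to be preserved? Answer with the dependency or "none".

none

Carrier, WhID, ShipDate → ProdID: restricted closure across fragments reaches ProdID.
WhID → ProdID lies within Shipment1.
ProdID, Qty → ShipDate: restricted closure across fragments reaches ShipDate.
Qty, Carrier → ProdID lies within Shipment1.
ProdID, WhID → Qty lies within Shipment1.
ShipDate → Carrier, WhID lies within Shipment2.
Every dependency is enforceable on the fragments, so the decomposition is dependency-preserving.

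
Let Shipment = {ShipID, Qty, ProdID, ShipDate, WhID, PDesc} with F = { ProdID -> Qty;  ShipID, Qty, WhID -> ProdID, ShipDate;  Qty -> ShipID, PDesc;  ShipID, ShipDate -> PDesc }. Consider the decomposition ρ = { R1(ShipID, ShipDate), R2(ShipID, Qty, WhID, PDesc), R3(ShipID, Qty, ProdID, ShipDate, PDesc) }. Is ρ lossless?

No

Chase test. Columns are ShipID, Qty, ProdID, ShipDate, WhID, PDesc; row i has aⱼ where attribute j ∈ Ri, else bᵢⱼ.
Initial tableau (one row per fragment):
  row 1: a1 b12 b13 a4 b15 b16
  row 2: a1 a2 b23 b24 a5 a6
  row 3: a1 a2 a3 a4 b35 a6
Rows 1 and 3 agree on ShipID, ShipDate; apply ShipID, ShipDate→PDesc and equate their PDesc entries.
No row becomes fully distinguished — the join is lossy.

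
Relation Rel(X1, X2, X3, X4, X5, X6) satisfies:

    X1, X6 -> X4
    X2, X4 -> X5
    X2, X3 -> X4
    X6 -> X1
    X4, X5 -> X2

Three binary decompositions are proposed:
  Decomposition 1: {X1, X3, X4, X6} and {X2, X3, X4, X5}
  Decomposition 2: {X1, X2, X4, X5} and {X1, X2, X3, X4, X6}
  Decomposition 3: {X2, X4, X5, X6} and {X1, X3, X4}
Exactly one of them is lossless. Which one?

Decomposition 2

Decomposition 1: common = {X3, X4}, closure = {X3, X4} → lossy.
Decomposition 2: common = {X1, X2, X4}, closure = {X1, X2, X4, X5} → lossless.
Decomposition 3: common = {X4}, closure = {X4} → lossy.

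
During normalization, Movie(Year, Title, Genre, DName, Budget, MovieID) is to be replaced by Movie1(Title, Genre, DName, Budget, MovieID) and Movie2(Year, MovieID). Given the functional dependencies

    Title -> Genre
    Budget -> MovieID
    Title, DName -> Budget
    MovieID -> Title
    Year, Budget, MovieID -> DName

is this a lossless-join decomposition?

No

Common attributes: Movie1 ∩ Movie2 = {MovieID}.
Closure of {MovieID}: MovieID → Title applies, adding Title; Title → Genre applies, adding Genre. So (MovieID)⁺ = {Title, Genre, MovieID}.
The closure contains neither all of Movie1 = {Title, Genre, DName, Budget, MovieID} nor all of Movie2 = {Year, MovieID}, so the common attributes are not a superkey of either fragment. The join is lossy.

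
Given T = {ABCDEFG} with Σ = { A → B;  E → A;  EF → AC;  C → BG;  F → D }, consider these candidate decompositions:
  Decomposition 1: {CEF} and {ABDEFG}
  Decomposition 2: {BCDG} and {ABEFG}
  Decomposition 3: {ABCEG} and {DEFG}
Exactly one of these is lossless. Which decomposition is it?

Decomposition 1: common = {EF}, closure = {ABCDEFG} → lossless.
Decomposition 2: common = {BG}, closure = {BG} → lossy.
Decomposition 3: common = {EG}, closure = {ABEG} → lossy.

Decomposition 1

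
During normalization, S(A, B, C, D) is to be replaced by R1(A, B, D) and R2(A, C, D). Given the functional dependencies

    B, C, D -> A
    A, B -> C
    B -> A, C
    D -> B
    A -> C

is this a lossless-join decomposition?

Common attributes: R1 ∩ R2 = {A, D}.
Closure of {A, D}: D → B applies, adding B; A → C applies, adding C. So (A, D)⁺ = {A, B, C, D}.
This closure contains every attribute of R1, so R1 ∩ R2 → R1. The join is lossless.

Yes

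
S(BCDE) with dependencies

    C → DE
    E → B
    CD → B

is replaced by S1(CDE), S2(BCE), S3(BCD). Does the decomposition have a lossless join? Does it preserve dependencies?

Lossless test (chase): Rows 1 and 2 agree on C; apply C→DE and equate their DE entries. Rows 1 and 3 agree on C; apply C→DE and equate their DE entries. Rows 1 and 2 agree on E; apply E→B and equate their B entries. Row 1 is now all distinguished symbols — the join is lossless.
Dependency preservation: every FD's attributes lie within a single fragment, so each can be enforced locally — preserved.

lossless and dependency-preserving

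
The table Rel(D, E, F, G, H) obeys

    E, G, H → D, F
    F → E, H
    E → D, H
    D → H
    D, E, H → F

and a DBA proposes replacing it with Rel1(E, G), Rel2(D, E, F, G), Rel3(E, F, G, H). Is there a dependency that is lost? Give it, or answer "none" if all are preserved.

D → H

Check D → H: no single fragment contains all of {D, H}, and the restricted closure of {D} across the fragments never reaches {H}.
E, G, H → D, F is preserved.
F → E, H is preserved.
E → D, H is preserved.
D, E, H → F is preserved.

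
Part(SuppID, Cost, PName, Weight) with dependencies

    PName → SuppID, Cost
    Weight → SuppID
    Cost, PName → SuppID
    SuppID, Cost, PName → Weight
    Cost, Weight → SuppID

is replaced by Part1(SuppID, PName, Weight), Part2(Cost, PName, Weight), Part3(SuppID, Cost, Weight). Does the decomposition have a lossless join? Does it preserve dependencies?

Lossless test (chase): Rows 1 and 2 agree on PName; apply PName→SuppID, Cost and equate their SuppID, Cost entries. Row 1 is now all distinguished symbols — the join is lossless.
Dependency preservation: PName → SuppID, Cost; Cost, PName → SuppID; SuppID, Cost, PName → Weight are not contained in any single fragment, but the restricted closure of each left-hand side across the fragments still reaches the right-hand side; the remaining FDs each lie inside some fragment. All dependencies are preserved.

lossless and dependency-preserving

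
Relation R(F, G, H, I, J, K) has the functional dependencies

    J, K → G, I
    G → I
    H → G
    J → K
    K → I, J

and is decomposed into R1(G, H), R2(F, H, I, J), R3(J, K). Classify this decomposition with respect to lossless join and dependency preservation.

lossless but not dependency-preserving

Lossless test (chase): Rows 1 and 2 agree on H; apply H→G and equate their G entries. Rows 2 and 3 agree on J; apply J→K and equate their K entries. Rows 2 and 3 agree on K; apply K→I, J and equate their I, J entries. Rows 2 and 3 agree on J, K; apply J, K→G, I and equate their G, I entries. Rows 1 and 2 agree on G; apply G→I and equate their I entries. Row 2 is now all distinguished symbols — the join is lossless.
Dependency preservation: the restricted closure of {J, K} across the fragments never reaches {G, I}, so J, K → G, I cannot be enforced without a join — not preserved.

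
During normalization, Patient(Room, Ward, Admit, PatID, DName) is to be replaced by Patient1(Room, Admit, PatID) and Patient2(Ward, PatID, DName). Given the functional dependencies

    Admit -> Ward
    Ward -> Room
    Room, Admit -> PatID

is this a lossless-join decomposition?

No

Common attributes: Patient1 ∩ Patient2 = {PatID}.
No dependency enlarges {PatID}, so (PatID)⁺ = {PatID}.
The closure contains neither all of Patient1 = {Room, Admit, PatID} nor all of Patient2 = {Ward, PatID, DName}, so the common attributes are not a superkey of either fragment. The join is lossy.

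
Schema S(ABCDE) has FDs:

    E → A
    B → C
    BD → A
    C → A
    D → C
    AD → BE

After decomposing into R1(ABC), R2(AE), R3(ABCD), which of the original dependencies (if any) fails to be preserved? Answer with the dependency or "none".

AD → BE

Check AD → BE: no single fragment contains all of {ABDE}, and the restricted closure of {AD} across the fragments never reaches {BE}.
E → A is preserved.
B → C is preserved.
BD → A is preserved.
C → A is preserved.
D → C is preserved.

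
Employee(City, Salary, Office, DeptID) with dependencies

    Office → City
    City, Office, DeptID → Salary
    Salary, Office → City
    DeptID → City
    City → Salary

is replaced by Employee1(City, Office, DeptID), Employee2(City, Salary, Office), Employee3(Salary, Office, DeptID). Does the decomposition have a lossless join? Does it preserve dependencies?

Lossless test (chase): Rows 1 and 3 agree on Office; apply Office→City and equate their City entries. Rows 1 and 3 agree on City, Office, DeptID; apply City, Office, DeptID→Salary and equate their Salary entries. Row 1 is now all distinguished symbols — the join is lossless.
Dependency preservation: City, Office, DeptID → Salary is not contained in any single fragment, but the restricted closure of its left-hand side across the fragments still reaches the right-hand side; the remaining FDs each lie inside some fragment. All dependencies are preserved.

lossless and dependency-preserving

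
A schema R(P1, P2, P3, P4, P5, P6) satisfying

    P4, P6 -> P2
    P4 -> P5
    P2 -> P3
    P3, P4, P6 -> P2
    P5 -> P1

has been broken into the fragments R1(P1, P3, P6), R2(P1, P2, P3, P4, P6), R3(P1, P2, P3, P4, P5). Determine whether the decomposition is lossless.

Chase test. Columns are P1, P2, P3, P4, P5, P6; row i has aⱼ where attribute j ∈ Ri, else bᵢⱼ.
Initial tableau (one row per fragment):
  row 1: a1 b12 a3 b14 b15 a6
  row 2: a1 a2 a3 a4 b25 a6
  row 3: a1 a2 a3 a4 a5 b36
Rows 2 and 3 agree on P4; apply P4→P5 and equate their P5 entries.
Row 2 is now all distinguished symbols — the join is lossless.

Yes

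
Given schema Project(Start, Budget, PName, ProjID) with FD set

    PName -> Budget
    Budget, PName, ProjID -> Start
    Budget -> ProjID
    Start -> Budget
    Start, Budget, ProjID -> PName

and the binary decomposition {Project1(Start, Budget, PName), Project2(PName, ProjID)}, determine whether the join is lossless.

Yes

Common attributes: Project1 ∩ Project2 = {PName}.
Closure of {PName}: PName → Budget applies, adding Budget; Budget → ProjID applies, adding ProjID; Budget, PName, ProjID → Start applies, adding Start. So (PName)⁺ = {Start, Budget, PName, ProjID}.
This closure contains every attribute of Project1, so Project1 ∩ Project2 → Project1. The join is lossless.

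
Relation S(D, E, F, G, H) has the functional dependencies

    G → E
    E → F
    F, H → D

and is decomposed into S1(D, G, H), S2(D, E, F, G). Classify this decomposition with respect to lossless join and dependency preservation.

lossless but not dependency-preserving

Lossless test: (D, G)⁺ = {D, E, F, G}, which contains all of one fragment — lossless.
Dependency preservation: the restricted closure of {F, H} across the fragments never reaches {D}, so F, H → D cannot be enforced without a join — not preserved.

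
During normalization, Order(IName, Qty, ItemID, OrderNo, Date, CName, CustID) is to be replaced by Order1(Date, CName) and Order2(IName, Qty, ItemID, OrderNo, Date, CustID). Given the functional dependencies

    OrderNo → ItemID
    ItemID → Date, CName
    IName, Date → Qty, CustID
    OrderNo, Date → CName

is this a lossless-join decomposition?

No

Common attributes: Order1 ∩ Order2 = {Date}.
No dependency enlarges {Date}, so (Date)⁺ = {Date}.
The closure contains neither all of Order1 = {Date, CName} nor all of Order2 = {IName, Qty, ItemID, OrderNo, Date, CustID}, so the common attributes are not a superkey of either fragment. The join is lossy.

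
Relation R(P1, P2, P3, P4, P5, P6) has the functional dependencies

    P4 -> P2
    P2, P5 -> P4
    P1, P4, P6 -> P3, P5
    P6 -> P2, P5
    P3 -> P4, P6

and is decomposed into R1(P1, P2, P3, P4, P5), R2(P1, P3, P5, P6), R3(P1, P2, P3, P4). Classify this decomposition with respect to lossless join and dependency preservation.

Lossless test (chase): Rows 1 and 2 agree on P3; apply P3→P4, P6 and equate their P4, P6 entries. Rows 1 and 3 agree on P3; apply P3→P4, P6 and equate their P4, P6 entries. Rows 1 and 2 agree on P4; apply P4→P2 and equate their P2 entries. Rows 1 and 3 agree on P1, P4, P6; apply P1, P4, P6→P3, P5 and equate their P3, P5 entries. Row 1 is now all distinguished symbols — the join is lossless.
Dependency preservation: the restricted closure of {P6} across the fragments never reaches {P2, P5}, so P6 → P2, P5 cannot be enforced without a join — not preserved.

lossless but not dependency-preserving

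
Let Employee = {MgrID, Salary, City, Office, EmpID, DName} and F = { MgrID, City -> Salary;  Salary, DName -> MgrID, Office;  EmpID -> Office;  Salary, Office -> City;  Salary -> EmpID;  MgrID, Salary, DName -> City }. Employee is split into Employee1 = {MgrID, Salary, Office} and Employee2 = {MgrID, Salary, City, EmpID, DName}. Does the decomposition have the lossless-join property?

Yes

Common attributes: Employee1 ∩ Employee2 = {MgrID, Salary}.
Closure of {MgrID, Salary}: Salary → EmpID applies, adding EmpID; EmpID → Office applies, adding Office; Salary, Office → City applies, adding City. So (MgrID, Salary)⁺ = {MgrID, Salary, City, Office, EmpID}.
This closure contains every attribute of Employee1, so Employee1 ∩ Employee2 → Employee1. The join is lossless.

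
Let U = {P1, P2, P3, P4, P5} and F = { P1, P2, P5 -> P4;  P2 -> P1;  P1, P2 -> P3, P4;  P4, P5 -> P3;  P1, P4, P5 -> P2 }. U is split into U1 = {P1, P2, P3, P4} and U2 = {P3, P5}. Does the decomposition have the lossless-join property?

No

Common attributes: U1 ∩ U2 = {P3}.
No dependency enlarges {P3}, so (P3)⁺ = {P3}.
The closure contains neither all of U1 = {P1, P2, P3, P4} nor all of U2 = {P3, P5}, so the common attributes are not a superkey of either fragment. The join is lossy.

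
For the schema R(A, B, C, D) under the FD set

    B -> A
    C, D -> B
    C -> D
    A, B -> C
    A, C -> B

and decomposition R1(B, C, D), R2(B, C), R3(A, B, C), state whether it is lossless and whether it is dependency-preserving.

Lossless test (chase): Rows 1 and 2 agree on B; apply B→A and equate their A entries. Rows 1 and 3 agree on B; apply B→A and equate their A entries. Rows 1 and 2 agree on C; apply C→D and equate their D entries. Rows 1 and 3 agree on C; apply C→D and equate their D entries. Row 1 is now all distinguished symbols — the join is lossless.
Dependency preservation: every FD's attributes lie within a single fragment, so each can be enforced locally — preserved.

lossless and dependency-preserving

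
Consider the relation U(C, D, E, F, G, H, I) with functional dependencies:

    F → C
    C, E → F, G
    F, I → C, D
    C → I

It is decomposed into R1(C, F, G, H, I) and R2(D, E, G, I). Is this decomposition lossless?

No

Common attributes: R1 ∩ R2 = {G, I}.
No dependency enlarges {G, I}, so (G, I)⁺ = {G, I}.
The closure contains neither all of R1 = {C, F, G, H, I} nor all of R2 = {D, E, G, I}, so the common attributes are not a superkey of either fragment. The join is lossy.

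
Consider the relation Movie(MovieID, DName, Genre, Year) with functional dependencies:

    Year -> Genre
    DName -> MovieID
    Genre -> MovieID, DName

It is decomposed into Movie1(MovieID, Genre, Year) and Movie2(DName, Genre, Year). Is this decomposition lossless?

Common attributes: Movie1 ∩ Movie2 = {Genre, Year}.
Closure of {Genre, Year}: Genre → MovieID, DName applies, adding MovieID, DName. So (Genre, Year)⁺ = {MovieID, DName, Genre, Year}.
This closure contains every attribute of Movie1, so Movie1 ∩ Movie2 → Movie1. The join is lossless.

Yes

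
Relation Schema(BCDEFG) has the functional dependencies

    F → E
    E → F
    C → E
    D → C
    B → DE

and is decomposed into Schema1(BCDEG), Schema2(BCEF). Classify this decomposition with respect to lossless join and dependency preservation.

lossless and dependency-preserving

Lossless test: (BCE)⁺ = {BCDEF}, which contains all of one fragment — lossless.
Dependency preservation: every FD's attributes lie within a single fragment, so each can be enforced locally — preserved.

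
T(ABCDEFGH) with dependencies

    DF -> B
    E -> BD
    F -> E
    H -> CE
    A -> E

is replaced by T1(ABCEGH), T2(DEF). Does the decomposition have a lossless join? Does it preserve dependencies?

Lossless test: (E)⁺ = {BDE}, which is a superkey of neither fragment — lossy.
Dependency preservation: DF → B; E → BD are not contained in any single fragment, but the restricted closure of each left-hand side across the fragments still reaches the right-hand side; the remaining FDs each lie inside some fragment. All dependencies are preserved.

lossy but dependency-preserving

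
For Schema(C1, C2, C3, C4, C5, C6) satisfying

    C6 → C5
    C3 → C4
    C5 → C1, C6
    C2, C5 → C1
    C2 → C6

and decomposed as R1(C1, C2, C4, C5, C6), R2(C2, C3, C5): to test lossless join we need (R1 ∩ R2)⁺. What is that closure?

R1 ∩ R2 = {C2, C5}.
C5 → C1, C6 applies, adding C1, C6
Closure: {C1, C2, C5, C6}.

C1, C2, C5, C6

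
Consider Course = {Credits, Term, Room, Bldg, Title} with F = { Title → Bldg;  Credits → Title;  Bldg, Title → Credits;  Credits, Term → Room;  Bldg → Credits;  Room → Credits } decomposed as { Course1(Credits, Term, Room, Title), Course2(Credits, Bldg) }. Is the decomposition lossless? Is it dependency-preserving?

lossless and dependency-preserving

Lossless test: (Credits)⁺ = {Credits, Bldg, Title}, which contains all of one fragment — lossless.
Dependency preservation: Title → Bldg; Bldg, Title → Credits are not contained in any single fragment, but the restricted closure of each left-hand side across the fragments still reaches the right-hand side; the remaining FDs each lie inside some fragment. All dependencies are preserved.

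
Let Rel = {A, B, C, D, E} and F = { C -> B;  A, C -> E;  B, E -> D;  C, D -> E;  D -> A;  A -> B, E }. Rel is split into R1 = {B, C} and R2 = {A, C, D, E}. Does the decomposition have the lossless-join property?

Common attributes: R1 ∩ R2 = {C}.
Closure of {C}: C → B applies, adding B. So (C)⁺ = {B, C}.
This closure contains every attribute of R1, so R1 ∩ R2 → R1. The join is lossless.

Yes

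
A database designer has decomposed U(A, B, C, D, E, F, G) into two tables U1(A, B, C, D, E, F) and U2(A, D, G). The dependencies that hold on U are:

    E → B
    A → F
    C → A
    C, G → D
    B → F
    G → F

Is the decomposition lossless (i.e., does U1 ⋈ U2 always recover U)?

Common attributes: U1 ∩ U2 = {A, D}.
Closure of {A, D}: A → F applies, adding F. So (A, D)⁺ = {A, D, F}.
The closure contains neither all of U1 = {A, B, C, D, E, F} nor all of U2 = {A, D, G}, so the common attributes are not a superkey of either fragment. The join is lossy.

No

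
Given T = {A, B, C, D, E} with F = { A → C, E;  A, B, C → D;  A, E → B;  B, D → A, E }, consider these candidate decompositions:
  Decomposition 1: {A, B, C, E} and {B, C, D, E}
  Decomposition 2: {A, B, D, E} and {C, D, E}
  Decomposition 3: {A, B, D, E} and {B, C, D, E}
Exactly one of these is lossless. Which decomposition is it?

Decomposition 1: common = {B, C, E}, closure = {B, C, E} → lossy.
Decomposition 2: common = {D, E}, closure = {D, E} → lossy.
Decomposition 3: common = {B, D, E}, closure = {A, B, C, D, E} → lossless.

Decomposition 3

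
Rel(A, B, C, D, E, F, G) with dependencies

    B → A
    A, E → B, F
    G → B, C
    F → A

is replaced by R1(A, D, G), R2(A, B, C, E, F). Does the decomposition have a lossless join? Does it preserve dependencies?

lossy and not dependency-preserving

Lossless test: (A)⁺ = {A}, which is a superkey of neither fragment — lossy.
Dependency preservation: the restricted closure of {G} across the fragments never reaches {B, C}, so G → B, C cannot be enforced without a join — not preserved.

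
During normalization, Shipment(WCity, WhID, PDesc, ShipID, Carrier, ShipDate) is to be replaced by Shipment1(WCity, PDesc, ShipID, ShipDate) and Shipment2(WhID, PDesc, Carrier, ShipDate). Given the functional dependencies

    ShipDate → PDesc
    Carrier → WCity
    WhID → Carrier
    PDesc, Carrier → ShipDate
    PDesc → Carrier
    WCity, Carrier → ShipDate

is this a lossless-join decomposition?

Common attributes: Shipment1 ∩ Shipment2 = {PDesc, ShipDate}.
Closure of {PDesc, ShipDate}: PDesc → Carrier applies, adding Carrier; Carrier → WCity applies, adding WCity. So (PDesc, ShipDate)⁺ = {WCity, PDesc, Carrier, ShipDate}.
The closure contains neither all of Shipment1 = {WCity, PDesc, ShipID, ShipDate} nor all of Shipment2 = {WhID, PDesc, Carrier, ShipDate}, so the common attributes are not a superkey of either fragment. The join is lossy.

No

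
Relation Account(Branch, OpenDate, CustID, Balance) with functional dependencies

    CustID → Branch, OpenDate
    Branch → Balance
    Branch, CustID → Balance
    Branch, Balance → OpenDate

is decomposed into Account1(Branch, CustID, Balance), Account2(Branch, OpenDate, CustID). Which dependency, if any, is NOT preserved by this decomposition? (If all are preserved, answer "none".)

CustID → Branch, OpenDate lies within Account2.
Branch → Balance lies within Account1.
Branch, CustID → Balance lies within Account1.
Branch, Balance → OpenDate: restricted closure across fragments reaches OpenDate.
Every dependency is enforceable on the fragments, so the decomposition is dependency-preserving.

none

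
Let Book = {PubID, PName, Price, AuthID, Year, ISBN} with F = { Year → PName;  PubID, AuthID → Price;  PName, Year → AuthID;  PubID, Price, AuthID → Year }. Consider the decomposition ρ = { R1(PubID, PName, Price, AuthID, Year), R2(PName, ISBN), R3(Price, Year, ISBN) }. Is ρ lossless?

No

Chase test. Columns are PubID, PName, Price, AuthID, Year, ISBN; row i has aⱼ where attribute j ∈ Ri, else bᵢⱼ.
Initial tableau (one row per fragment):
  row 1: a1 a2 a3 a4 a5 b16
  row 2: b21 a2 b23 b24 b25 a6
  row 3: b31 b32 a3 b34 a5 a6
Rows 1 and 3 agree on Year; apply Year→PName and equate their PName entries.
Rows 1 and 3 agree on PName, Year; apply PName, Year→AuthID and equate their AuthID entries.
No row becomes fully distinguished — the join is lossy.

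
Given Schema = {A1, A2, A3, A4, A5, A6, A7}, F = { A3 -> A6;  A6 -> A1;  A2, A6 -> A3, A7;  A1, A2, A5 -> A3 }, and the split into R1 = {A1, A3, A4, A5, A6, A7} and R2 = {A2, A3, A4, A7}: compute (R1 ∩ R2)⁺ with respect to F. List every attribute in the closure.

A1, A3, A4, A6, A7

R1 ∩ R2 = {A3, A4, A7}.
A3 → A6 applies, adding A6
A6 → A1 applies, adding A1
Closure: {A1, A3, A4, A6, A7}.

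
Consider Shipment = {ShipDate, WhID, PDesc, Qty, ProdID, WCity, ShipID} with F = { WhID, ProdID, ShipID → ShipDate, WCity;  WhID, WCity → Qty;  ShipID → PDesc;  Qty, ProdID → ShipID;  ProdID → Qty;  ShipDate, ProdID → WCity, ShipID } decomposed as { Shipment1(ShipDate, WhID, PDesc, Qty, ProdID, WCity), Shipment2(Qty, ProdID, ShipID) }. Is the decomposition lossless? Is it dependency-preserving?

lossless but not dependency-preserving

Lossless test: (Qty, ProdID)⁺ = {PDesc, Qty, ProdID, ShipID}, which contains all of one fragment — lossless.
Dependency preservation: the restricted closure of {ShipID} across the fragments never reaches {PDesc}, so ShipID → PDesc cannot be enforced without a join — not preserved.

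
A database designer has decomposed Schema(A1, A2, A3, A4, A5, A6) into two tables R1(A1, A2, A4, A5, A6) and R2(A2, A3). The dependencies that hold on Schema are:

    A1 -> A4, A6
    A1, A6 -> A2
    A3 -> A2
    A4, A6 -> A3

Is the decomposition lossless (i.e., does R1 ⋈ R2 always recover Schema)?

No

Common attributes: R1 ∩ R2 = {A2}.
No dependency enlarges {A2}, so (A2)⁺ = {A2}.
The closure contains neither all of R1 = {A1, A2, A4, A5, A6} nor all of R2 = {A2, A3}, so the common attributes are not a superkey of either fragment. The join is lossy.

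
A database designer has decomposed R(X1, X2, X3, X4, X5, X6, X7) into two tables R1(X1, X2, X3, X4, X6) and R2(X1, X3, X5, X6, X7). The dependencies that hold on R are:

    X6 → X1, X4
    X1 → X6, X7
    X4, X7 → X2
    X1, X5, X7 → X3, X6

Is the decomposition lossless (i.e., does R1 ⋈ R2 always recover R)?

Common attributes: R1 ∩ R2 = {X1, X3, X6}.
Closure of {X1, X3, X6}: X6 → X1, X4 applies, adding X4; X1 → X6, X7 applies, adding X7; X4, X7 → X2 applies, adding X2. So (X1, X3, X6)⁺ = {X1, X2, X3, X4, X6, X7}.
This closure contains every attribute of R1, so R1 ∩ R2 → R1. The join is lossless.

Yes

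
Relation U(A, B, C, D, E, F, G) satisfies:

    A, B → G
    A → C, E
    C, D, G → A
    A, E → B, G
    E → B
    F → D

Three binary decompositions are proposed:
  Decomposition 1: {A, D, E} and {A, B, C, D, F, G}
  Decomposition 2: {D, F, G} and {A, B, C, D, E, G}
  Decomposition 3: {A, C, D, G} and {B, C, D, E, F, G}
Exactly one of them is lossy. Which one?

Decomposition 2

Decomposition 1: common = {A, D}, closure = {A, B, C, D, E, G} → lossless.
Decomposition 2: common = {D, G}, closure = {D, G} → lossy.
Decomposition 3: common = {C, D, G}, closure = {A, B, C, D, E, G} → lossless.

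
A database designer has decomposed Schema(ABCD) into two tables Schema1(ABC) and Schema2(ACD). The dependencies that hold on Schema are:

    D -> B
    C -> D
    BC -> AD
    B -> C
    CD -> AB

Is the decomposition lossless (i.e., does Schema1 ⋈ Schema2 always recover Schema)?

Yes

Common attributes: Schema1 ∩ Schema2 = {AC}.
Closure of {AC}: C → D applies, adding D; CD → AB applies, adding B. So (AC)⁺ = {ABCD}.
This closure contains every attribute of Schema1, so Schema1 ∩ Schema2 → Schema1. The join is lossless.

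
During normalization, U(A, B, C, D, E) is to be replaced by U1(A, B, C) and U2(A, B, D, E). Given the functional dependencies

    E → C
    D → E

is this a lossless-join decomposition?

Common attributes: U1 ∩ U2 = {A, B}.
No dependency enlarges {A, B}, so (A, B)⁺ = {A, B}.
The closure contains neither all of U1 = {A, B, C} nor all of U2 = {A, B, D, E}, so the common attributes are not a superkey of either fragment. The join is lossy.

No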